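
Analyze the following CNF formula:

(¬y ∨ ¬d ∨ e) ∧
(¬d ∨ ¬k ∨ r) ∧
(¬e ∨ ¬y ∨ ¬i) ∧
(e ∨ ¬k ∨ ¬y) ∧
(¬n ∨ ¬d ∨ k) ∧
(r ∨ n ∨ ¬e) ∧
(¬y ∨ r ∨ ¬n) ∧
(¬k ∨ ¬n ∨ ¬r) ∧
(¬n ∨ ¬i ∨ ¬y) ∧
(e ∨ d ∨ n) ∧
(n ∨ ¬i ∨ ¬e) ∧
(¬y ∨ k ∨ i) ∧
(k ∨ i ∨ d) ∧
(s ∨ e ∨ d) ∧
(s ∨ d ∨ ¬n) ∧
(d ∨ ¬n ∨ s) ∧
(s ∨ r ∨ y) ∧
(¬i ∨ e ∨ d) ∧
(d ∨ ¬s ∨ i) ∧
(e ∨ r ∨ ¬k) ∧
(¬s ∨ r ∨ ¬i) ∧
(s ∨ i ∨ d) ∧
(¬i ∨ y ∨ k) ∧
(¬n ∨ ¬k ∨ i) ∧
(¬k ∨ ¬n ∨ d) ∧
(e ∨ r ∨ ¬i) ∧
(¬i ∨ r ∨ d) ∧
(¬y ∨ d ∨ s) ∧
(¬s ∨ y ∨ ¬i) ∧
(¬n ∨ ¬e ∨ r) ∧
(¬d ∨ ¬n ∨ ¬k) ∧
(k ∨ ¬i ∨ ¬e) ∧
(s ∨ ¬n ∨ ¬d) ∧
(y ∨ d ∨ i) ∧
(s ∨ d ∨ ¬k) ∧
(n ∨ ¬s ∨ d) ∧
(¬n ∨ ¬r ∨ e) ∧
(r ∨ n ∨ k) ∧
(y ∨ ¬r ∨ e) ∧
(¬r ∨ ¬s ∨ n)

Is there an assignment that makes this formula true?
Yes

Yes, the formula is satisfiable.

One satisfying assignment is: r=True, s=False, i=False, d=True, y=False, n=False, k=False, e=True

Verification: With this assignment, all 40 clauses evaluate to true.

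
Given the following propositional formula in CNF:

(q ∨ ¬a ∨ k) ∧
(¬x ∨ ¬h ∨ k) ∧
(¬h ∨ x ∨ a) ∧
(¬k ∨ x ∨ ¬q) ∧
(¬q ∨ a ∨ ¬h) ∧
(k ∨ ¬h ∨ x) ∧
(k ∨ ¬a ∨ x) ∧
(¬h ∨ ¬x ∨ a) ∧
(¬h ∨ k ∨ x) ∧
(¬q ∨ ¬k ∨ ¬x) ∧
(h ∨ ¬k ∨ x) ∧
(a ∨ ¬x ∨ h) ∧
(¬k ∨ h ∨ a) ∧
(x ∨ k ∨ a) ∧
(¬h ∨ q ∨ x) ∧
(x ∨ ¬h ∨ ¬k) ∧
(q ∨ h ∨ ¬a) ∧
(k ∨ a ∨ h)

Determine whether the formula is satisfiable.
Yes

Yes, the formula is satisfiable.

One satisfying assignment is: x=True, a=True, k=True, q=False, h=True

Verification: With this assignment, all 18 clauses evaluate to true.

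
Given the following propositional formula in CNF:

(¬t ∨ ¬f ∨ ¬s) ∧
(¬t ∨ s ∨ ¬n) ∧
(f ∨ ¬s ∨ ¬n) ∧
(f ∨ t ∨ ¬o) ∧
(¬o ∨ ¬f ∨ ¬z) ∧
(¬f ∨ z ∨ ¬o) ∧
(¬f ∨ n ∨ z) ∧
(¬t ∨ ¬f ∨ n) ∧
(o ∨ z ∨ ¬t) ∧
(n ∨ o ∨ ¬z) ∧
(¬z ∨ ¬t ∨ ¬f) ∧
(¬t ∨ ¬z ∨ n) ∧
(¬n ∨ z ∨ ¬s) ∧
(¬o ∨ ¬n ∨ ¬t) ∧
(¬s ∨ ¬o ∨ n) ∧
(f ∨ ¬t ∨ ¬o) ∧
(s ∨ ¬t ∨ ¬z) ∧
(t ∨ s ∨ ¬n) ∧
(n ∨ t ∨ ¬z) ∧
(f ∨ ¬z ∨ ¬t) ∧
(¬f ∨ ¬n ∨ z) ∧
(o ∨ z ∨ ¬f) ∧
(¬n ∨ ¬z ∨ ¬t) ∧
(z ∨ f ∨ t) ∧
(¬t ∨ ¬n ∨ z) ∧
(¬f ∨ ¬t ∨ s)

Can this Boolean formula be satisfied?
Yes

Yes, the formula is satisfiable.

One satisfying assignment is: s=True, t=False, o=False, n=True, f=True, z=True

Verification: With this assignment, all 26 clauses evaluate to true.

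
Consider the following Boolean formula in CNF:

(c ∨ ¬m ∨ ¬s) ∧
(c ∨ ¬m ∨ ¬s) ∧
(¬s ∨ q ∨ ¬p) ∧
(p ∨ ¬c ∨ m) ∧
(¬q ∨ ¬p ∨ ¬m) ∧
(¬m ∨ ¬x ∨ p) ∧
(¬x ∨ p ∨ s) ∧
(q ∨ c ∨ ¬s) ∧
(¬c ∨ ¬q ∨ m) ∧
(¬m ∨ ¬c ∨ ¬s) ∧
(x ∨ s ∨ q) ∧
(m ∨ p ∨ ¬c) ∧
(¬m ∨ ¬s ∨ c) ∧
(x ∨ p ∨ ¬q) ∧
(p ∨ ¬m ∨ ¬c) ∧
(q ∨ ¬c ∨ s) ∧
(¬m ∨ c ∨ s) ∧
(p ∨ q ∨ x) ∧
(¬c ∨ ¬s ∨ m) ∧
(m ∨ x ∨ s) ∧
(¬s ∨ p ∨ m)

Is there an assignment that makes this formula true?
Yes

Yes, the formula is satisfiable.

One satisfying assignment is: p=True, s=False, m=False, c=False, q=False, x=True

Verification: With this assignment, all 21 clauses evaluate to true.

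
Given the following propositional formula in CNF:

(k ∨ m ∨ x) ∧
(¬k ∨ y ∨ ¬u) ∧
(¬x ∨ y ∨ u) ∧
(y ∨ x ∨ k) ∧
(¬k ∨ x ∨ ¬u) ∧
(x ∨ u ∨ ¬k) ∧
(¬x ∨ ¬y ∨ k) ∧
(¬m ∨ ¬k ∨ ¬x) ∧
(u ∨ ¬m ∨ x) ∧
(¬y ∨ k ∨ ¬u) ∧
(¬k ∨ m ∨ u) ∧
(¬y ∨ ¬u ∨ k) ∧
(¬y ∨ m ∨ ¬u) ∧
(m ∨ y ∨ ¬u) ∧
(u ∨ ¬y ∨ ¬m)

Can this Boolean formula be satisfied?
Yes

Yes, the formula is satisfiable.

One satisfying assignment is: y=False, k=False, x=True, m=True, u=True

Verification: With this assignment, all 15 clauses evaluate to true.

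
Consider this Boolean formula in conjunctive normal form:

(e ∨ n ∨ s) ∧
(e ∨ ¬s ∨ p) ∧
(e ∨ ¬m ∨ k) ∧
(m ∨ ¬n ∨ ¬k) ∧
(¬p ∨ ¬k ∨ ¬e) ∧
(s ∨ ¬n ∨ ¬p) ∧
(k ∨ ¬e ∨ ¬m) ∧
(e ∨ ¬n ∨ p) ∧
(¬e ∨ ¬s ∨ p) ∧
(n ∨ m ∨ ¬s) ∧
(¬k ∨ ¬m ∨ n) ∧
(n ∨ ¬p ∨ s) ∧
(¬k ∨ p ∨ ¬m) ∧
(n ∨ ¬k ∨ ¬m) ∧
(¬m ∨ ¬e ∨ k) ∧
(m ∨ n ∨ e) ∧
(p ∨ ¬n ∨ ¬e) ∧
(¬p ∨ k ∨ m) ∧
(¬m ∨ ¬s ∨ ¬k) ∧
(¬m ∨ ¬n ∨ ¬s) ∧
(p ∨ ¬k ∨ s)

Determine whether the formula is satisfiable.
Yes

Yes, the formula is satisfiable.

One satisfying assignment is: p=False, m=False, k=False, s=False, n=False, e=True

Verification: With this assignment, all 21 clauses evaluate to true.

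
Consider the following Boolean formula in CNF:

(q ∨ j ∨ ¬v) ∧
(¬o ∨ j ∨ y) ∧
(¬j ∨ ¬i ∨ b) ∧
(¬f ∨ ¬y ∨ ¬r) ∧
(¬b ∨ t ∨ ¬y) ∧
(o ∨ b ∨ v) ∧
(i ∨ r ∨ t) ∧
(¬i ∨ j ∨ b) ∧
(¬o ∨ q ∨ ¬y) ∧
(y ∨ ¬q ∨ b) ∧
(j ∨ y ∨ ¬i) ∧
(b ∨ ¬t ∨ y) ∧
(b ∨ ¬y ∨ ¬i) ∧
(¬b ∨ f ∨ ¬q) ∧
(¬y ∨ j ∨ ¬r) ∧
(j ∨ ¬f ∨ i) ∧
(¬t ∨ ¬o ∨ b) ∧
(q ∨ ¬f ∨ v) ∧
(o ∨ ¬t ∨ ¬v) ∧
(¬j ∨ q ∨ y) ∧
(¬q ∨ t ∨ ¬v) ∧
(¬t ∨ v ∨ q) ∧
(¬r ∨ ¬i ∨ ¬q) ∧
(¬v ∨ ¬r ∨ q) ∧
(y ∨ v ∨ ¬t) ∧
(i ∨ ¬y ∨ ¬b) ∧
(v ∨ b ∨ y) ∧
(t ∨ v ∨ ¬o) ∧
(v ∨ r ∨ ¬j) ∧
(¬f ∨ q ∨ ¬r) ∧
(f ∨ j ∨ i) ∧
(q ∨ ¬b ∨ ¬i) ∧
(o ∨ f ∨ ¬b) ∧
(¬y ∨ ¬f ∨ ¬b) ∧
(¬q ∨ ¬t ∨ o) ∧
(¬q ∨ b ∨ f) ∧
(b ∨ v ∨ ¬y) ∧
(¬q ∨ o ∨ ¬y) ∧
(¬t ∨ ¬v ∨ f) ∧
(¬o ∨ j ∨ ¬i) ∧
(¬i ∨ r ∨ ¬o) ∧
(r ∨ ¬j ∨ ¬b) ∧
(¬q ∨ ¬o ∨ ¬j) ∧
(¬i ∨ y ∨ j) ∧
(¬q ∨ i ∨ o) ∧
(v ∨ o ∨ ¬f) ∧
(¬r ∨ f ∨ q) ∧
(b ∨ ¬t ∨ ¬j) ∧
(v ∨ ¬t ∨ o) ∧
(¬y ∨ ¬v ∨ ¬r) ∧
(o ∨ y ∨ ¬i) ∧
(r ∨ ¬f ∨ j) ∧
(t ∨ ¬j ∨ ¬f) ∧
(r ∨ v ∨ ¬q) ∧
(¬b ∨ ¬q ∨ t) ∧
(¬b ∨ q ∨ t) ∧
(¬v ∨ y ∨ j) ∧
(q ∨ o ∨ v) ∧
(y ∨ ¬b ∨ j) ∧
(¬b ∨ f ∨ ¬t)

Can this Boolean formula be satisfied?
No

No, the formula is not satisfiable.

No assignment of truth values to the variables can make all 60 clauses true simultaneously.

The formula is UNSAT (unsatisfiable).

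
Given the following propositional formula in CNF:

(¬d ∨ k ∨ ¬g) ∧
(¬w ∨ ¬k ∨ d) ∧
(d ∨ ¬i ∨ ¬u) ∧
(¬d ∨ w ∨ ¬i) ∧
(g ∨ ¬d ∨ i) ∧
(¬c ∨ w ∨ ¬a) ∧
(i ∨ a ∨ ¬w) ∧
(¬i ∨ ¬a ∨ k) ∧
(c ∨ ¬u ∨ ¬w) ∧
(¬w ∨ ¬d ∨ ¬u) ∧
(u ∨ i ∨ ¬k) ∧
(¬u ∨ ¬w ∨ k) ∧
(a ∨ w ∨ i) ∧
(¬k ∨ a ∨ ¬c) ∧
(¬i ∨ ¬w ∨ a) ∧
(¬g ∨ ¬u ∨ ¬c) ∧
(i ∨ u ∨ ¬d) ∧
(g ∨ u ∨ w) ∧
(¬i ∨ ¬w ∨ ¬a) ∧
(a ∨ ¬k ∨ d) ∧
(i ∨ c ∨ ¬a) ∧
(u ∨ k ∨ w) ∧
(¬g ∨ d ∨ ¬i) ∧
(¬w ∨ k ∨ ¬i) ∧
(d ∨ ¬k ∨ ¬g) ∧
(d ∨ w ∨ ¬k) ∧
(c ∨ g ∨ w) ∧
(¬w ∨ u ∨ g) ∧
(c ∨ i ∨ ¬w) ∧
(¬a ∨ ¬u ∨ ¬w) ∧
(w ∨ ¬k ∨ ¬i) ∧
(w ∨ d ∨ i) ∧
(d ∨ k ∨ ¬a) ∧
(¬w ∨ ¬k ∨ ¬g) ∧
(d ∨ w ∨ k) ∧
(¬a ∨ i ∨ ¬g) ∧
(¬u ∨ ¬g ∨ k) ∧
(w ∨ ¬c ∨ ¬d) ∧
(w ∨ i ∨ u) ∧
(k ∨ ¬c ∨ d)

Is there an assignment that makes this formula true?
No

No, the formula is not satisfiable.

No assignment of truth values to the variables can make all 40 clauses true simultaneously.

The formula is UNSAT (unsatisfiable).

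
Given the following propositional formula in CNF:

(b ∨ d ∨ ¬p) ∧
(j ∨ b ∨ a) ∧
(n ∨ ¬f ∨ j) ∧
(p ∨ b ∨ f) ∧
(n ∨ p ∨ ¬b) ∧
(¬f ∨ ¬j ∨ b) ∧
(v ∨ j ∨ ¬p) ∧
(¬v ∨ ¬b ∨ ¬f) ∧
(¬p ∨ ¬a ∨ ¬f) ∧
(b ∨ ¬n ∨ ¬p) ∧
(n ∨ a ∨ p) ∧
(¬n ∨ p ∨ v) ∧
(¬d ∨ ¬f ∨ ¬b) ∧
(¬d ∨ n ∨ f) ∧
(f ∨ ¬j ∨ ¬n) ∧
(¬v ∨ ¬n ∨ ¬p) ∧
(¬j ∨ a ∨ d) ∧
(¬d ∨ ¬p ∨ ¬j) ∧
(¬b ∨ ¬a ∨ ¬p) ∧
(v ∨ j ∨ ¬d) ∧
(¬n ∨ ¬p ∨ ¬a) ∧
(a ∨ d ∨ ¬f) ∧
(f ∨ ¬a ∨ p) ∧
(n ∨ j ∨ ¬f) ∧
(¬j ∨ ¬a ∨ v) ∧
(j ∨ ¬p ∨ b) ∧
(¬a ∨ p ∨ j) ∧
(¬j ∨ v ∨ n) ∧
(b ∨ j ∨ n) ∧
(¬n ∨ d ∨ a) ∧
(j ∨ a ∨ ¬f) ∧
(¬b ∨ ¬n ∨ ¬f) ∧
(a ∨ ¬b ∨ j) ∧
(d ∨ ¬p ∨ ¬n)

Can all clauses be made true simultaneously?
No

No, the formula is not satisfiable.

No assignment of truth values to the variables can make all 34 clauses true simultaneously.

The formula is UNSAT (unsatisfiable).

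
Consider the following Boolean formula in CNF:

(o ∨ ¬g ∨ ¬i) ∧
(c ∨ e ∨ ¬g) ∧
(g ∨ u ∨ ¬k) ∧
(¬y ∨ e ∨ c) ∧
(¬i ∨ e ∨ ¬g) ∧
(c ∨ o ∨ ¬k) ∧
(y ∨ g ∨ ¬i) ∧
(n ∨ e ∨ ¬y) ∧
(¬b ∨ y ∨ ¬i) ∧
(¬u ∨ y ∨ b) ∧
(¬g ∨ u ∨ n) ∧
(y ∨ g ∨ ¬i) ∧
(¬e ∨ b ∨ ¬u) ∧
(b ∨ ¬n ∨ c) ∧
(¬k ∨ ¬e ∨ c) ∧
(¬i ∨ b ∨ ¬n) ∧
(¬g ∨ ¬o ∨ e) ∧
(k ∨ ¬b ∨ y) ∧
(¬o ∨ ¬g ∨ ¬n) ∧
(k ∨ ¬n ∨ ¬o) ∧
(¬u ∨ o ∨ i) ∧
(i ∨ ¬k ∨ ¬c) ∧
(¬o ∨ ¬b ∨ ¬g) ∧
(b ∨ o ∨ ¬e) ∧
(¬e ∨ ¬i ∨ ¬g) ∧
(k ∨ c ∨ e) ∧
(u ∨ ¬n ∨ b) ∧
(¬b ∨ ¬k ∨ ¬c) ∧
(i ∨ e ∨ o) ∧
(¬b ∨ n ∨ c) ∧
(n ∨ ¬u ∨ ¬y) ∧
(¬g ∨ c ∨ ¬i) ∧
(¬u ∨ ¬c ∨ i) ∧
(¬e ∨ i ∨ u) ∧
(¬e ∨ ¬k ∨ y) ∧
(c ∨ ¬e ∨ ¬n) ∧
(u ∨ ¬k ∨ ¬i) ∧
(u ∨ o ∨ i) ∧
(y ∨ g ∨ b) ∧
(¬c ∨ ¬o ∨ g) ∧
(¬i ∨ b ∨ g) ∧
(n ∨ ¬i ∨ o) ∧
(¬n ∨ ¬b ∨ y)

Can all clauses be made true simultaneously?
Yes

Yes, the formula is satisfiable.

One satisfying assignment is: k=False, n=True, u=False, y=True, e=False, b=True, c=True, o=False, g=False, i=True

Verification: With this assignment, all 43 clauses evaluate to true.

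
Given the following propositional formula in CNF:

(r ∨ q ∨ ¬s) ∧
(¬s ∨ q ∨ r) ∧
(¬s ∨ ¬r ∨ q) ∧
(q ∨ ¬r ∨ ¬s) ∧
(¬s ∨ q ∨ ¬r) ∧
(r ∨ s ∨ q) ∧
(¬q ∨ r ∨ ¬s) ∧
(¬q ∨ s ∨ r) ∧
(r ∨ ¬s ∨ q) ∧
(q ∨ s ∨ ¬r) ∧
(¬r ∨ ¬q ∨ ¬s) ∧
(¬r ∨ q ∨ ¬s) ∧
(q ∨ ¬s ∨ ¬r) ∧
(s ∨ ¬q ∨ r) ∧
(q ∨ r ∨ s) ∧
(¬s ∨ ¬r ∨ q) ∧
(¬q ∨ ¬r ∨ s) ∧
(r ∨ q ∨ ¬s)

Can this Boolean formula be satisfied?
No

No, the formula is not satisfiable.

No assignment of truth values to the variables can make all 18 clauses true simultaneously.

The formula is UNSAT (unsatisfiable).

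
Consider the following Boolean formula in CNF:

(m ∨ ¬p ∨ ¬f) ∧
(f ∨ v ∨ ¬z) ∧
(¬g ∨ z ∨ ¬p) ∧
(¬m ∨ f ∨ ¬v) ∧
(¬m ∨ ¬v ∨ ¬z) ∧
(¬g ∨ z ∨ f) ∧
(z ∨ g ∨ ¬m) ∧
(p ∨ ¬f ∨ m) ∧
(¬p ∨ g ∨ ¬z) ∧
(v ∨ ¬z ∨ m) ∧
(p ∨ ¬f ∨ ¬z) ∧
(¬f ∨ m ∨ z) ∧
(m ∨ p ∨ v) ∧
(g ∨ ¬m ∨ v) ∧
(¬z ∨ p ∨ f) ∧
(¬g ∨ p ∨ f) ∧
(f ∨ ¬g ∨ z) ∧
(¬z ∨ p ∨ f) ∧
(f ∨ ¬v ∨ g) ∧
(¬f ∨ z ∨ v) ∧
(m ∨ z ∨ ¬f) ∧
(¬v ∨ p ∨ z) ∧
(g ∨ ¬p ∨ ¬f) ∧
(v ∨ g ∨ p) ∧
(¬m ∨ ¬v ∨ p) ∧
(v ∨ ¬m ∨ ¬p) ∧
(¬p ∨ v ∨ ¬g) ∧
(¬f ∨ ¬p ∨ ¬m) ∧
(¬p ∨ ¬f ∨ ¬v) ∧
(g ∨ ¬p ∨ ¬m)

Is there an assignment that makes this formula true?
Yes

Yes, the formula is satisfiable.

One satisfying assignment is: g=False, z=False, m=False, f=False, p=True, v=False

Verification: With this assignment, all 30 clauses evaluate to true.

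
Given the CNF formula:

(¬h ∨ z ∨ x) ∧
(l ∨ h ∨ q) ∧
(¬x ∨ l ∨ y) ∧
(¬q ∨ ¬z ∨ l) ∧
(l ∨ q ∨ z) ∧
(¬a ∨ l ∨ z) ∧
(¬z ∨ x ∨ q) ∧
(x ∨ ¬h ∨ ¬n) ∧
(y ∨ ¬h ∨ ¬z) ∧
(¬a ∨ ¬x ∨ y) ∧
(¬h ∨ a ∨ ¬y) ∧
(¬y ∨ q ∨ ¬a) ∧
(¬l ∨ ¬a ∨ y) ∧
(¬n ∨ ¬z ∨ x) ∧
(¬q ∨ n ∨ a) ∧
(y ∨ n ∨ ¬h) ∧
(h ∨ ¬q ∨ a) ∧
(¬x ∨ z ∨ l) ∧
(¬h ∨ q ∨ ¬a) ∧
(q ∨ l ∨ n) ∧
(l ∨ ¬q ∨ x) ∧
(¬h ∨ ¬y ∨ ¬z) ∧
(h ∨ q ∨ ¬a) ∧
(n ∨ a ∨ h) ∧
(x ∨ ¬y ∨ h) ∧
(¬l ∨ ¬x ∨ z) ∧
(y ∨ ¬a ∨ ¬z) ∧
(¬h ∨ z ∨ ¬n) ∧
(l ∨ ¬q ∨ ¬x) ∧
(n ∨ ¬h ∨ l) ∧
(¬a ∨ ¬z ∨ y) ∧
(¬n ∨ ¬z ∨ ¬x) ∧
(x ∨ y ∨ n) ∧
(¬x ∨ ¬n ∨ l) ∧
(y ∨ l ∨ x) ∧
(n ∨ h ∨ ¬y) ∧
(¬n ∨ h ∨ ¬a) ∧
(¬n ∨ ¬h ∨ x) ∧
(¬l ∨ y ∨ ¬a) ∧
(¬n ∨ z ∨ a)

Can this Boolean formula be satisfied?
No

No, the formula is not satisfiable.

No assignment of truth values to the variables can make all 40 clauses true simultaneously.

The formula is UNSAT (unsatisfiable).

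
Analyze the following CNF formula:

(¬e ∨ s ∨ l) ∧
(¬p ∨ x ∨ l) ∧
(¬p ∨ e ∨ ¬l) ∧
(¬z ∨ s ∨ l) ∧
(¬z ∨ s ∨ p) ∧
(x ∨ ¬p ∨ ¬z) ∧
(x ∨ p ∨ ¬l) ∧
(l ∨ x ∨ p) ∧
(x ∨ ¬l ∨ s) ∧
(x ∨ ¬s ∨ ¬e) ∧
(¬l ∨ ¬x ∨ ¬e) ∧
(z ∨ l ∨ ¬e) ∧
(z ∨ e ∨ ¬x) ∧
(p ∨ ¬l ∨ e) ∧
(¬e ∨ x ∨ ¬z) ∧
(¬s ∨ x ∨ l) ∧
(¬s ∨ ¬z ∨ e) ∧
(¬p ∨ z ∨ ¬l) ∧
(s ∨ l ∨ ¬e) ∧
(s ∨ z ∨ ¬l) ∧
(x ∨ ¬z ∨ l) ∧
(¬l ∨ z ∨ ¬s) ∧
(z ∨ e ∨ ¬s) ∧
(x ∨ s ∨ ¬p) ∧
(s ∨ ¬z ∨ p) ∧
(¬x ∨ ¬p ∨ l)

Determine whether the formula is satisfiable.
Yes

Yes, the formula is satisfiable.

One satisfying assignment is: x=True, z=True, p=False, l=False, s=True, e=True

Verification: With this assignment, all 26 clauses evaluate to true.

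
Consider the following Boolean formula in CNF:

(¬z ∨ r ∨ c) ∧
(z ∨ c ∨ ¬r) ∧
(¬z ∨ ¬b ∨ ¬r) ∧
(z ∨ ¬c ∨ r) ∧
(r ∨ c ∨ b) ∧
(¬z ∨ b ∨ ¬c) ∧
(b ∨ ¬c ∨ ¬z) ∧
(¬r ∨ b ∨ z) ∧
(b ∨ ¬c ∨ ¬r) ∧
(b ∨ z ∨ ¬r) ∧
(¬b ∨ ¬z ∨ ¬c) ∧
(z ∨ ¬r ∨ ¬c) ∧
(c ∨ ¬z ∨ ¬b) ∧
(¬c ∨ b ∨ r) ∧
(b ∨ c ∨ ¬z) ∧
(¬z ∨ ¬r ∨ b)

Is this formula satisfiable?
Yes

Yes, the formula is satisfiable.

One satisfying assignment is: r=False, z=False, b=True, c=False

Verification: With this assignment, all 16 clauses evaluate to true.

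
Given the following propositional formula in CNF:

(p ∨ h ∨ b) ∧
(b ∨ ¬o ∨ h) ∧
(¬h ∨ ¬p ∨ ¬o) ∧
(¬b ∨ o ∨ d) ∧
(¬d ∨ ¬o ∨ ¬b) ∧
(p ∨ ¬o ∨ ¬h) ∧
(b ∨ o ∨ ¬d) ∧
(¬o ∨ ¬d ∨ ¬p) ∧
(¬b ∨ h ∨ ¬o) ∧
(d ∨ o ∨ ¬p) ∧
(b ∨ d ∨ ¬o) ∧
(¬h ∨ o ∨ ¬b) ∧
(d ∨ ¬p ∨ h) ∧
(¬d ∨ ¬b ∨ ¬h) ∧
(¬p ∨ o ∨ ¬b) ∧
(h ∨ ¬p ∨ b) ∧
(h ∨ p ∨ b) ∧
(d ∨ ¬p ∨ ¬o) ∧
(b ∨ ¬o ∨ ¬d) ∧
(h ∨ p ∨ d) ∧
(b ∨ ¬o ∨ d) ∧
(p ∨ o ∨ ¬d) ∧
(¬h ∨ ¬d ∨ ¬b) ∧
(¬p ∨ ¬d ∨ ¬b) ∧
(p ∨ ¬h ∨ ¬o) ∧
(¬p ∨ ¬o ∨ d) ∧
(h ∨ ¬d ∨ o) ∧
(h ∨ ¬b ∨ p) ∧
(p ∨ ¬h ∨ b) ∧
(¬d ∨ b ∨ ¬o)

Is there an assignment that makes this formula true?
No

No, the formula is not satisfiable.

No assignment of truth values to the variables can make all 30 clauses true simultaneously.

The formula is UNSAT (unsatisfiable).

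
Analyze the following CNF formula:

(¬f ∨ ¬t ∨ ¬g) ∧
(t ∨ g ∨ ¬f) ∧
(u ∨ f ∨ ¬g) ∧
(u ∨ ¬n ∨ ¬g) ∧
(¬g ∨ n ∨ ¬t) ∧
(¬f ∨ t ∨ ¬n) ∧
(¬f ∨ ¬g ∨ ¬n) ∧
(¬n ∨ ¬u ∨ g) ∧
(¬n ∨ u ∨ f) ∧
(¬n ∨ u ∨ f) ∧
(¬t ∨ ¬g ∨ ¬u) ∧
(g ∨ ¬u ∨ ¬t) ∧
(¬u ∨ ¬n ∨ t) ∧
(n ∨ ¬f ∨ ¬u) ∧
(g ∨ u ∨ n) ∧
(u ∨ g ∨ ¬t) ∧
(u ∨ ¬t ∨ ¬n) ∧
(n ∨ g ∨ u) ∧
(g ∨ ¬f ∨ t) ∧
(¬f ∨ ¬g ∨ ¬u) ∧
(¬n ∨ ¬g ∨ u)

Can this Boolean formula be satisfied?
Yes

Yes, the formula is satisfiable.

One satisfying assignment is: n=False, t=False, u=False, f=True, g=True

Verification: With this assignment, all 21 clauses evaluate to true.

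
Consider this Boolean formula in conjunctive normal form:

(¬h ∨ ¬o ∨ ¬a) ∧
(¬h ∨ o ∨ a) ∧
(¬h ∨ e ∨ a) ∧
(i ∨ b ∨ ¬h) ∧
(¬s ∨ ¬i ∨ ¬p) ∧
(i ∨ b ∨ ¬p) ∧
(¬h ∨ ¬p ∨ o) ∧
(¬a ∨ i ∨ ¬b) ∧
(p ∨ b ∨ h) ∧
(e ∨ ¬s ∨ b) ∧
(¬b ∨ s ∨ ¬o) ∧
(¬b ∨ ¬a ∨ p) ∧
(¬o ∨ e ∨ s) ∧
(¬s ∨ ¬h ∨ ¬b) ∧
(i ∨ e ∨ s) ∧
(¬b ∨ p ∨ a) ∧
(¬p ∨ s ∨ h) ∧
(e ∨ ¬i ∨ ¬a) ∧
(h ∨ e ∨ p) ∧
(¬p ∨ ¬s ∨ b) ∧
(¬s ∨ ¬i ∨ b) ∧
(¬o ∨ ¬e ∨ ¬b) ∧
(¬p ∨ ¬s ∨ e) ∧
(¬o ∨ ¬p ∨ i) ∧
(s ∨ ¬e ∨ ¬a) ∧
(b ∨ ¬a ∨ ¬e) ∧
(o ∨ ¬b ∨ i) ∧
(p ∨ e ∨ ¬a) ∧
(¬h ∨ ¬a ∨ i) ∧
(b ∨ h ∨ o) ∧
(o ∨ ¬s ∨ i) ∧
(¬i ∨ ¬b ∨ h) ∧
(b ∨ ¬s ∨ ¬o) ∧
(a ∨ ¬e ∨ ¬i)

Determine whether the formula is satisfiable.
No

No, the formula is not satisfiable.

No assignment of truth values to the variables can make all 34 clauses true simultaneously.

The formula is UNSAT (unsatisfiable).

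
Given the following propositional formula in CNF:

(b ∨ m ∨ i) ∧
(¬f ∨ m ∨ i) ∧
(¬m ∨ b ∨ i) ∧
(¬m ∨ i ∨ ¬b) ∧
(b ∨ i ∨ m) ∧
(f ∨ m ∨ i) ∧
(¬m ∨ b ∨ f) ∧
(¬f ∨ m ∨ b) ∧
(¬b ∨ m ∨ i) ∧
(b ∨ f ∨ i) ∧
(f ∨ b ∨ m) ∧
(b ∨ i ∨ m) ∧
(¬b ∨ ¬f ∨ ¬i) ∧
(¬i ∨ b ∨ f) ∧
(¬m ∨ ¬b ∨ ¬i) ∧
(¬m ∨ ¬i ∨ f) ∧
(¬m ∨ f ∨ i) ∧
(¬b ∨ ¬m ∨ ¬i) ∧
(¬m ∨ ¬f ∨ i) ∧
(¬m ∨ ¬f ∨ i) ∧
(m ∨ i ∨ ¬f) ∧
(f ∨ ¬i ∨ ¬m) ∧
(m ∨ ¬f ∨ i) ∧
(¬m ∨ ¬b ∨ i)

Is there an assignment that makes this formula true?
Yes

Yes, the formula is satisfiable.

One satisfying assignment is: i=True, m=False, f=False, b=True

Verification: With this assignment, all 24 clauses evaluate to true.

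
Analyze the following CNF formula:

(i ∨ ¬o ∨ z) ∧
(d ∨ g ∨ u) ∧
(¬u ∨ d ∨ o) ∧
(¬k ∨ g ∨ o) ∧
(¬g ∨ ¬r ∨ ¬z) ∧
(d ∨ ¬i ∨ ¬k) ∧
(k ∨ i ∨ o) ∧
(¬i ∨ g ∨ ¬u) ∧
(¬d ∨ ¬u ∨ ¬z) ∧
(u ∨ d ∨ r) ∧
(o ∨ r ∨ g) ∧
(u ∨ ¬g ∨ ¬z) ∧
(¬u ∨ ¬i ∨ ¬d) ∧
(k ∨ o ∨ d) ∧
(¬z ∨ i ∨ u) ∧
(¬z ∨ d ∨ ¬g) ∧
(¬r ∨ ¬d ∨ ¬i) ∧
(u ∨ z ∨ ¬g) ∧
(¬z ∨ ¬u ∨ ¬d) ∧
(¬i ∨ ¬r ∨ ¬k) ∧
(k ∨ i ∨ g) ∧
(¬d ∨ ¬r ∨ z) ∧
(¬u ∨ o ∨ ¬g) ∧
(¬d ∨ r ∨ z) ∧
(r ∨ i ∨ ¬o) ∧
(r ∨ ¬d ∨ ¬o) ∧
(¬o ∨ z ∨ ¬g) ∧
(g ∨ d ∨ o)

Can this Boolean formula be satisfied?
Yes

Yes, the formula is satisfiable.

One satisfying assignment is: u=True, o=True, d=False, g=False, k=True, i=False, r=True, z=True

Verification: With this assignment, all 28 clauses evaluate to true.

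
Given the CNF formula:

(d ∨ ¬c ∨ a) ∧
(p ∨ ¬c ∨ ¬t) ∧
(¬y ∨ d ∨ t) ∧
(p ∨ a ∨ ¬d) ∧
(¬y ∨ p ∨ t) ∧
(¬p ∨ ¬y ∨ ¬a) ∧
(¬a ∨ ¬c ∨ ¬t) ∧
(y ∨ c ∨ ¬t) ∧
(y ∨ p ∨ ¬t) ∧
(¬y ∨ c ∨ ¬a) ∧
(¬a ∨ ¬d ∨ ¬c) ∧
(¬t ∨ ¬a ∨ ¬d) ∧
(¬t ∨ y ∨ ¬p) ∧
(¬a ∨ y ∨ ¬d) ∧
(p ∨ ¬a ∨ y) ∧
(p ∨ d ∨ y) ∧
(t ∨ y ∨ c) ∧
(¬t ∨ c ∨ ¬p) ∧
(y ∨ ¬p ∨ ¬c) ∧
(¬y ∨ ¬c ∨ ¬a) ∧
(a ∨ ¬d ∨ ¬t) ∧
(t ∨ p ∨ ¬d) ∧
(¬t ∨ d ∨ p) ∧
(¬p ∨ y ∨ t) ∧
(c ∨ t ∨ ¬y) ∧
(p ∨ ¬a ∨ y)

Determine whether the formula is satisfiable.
Yes

Yes, the formula is satisfiable.

One satisfying assignment is: p=True, d=True, c=True, y=True, a=False, t=False

Verification: With this assignment, all 26 clauses evaluate to true.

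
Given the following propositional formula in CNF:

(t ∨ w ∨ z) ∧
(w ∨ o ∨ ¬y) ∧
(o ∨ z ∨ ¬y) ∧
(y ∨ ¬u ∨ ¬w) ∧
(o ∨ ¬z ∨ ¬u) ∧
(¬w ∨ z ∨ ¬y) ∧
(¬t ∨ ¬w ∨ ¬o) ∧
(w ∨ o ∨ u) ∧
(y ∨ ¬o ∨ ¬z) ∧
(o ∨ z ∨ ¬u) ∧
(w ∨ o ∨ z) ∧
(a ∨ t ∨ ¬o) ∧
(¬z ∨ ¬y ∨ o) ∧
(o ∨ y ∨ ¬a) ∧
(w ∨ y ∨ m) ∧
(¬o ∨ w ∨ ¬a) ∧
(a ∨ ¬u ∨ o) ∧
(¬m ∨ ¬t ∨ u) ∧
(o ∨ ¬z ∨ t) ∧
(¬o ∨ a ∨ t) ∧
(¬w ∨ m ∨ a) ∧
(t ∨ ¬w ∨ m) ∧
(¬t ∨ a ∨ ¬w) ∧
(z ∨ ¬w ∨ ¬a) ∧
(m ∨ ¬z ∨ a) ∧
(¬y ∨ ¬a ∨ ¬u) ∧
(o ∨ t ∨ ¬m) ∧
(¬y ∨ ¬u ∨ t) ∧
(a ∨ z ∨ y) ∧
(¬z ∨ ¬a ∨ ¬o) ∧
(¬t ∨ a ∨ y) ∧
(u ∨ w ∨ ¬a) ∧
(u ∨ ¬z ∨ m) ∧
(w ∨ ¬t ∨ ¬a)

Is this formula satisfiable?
Yes

Yes, the formula is satisfiable.

One satisfying assignment is: a=False, m=False, z=False, t=True, o=True, y=True, u=False, w=False

Verification: With this assignment, all 34 clauses evaluate to true.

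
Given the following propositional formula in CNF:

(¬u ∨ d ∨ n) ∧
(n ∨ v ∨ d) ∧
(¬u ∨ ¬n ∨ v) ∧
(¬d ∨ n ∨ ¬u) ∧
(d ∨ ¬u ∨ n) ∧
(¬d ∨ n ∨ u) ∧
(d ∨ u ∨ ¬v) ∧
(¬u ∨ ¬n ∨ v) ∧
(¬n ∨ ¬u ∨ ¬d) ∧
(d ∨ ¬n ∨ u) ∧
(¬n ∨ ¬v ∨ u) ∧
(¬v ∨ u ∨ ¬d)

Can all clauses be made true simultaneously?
Yes

Yes, the formula is satisfiable.

One satisfying assignment is: d=True, n=True, v=False, u=False

Verification: With this assignment, all 12 clauses evaluate to true.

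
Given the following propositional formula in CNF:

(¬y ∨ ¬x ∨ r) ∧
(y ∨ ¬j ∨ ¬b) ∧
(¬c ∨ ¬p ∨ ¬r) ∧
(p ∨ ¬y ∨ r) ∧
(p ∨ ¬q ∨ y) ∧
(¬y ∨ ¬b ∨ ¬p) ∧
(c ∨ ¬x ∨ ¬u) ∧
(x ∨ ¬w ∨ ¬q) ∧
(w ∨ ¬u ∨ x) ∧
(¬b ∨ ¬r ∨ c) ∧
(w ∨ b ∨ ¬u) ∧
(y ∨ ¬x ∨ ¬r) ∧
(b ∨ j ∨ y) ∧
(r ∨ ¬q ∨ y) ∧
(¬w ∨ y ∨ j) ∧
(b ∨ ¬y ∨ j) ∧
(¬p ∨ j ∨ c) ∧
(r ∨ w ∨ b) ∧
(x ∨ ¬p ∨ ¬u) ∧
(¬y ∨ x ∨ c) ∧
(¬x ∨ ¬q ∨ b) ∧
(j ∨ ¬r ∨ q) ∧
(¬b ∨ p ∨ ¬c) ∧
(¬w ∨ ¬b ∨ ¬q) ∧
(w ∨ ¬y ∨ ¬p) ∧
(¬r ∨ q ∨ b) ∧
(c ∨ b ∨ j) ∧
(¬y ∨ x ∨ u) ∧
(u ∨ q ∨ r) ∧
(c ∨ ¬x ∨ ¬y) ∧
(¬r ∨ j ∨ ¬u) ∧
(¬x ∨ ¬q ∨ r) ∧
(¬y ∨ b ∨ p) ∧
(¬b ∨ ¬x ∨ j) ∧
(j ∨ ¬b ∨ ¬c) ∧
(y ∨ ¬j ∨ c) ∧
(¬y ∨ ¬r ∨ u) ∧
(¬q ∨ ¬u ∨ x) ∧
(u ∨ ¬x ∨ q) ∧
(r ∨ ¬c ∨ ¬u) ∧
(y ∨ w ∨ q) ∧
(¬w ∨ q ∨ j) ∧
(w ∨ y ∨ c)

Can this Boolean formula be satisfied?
No

No, the formula is not satisfiable.

No assignment of truth values to the variables can make all 43 clauses true simultaneously.

The formula is UNSAT (unsatisfiable).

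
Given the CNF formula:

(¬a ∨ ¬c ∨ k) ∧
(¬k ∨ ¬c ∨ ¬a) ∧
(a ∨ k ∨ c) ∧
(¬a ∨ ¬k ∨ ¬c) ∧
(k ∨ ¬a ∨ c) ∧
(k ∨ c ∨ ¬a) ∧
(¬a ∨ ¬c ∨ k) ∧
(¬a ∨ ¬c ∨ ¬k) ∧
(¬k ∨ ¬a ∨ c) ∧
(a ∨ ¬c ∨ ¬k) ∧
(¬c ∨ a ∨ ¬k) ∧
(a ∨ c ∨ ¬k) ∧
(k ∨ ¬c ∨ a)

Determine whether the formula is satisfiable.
No

No, the formula is not satisfiable.

No assignment of truth values to the variables can make all 13 clauses true simultaneously.

The formula is UNSAT (unsatisfiable).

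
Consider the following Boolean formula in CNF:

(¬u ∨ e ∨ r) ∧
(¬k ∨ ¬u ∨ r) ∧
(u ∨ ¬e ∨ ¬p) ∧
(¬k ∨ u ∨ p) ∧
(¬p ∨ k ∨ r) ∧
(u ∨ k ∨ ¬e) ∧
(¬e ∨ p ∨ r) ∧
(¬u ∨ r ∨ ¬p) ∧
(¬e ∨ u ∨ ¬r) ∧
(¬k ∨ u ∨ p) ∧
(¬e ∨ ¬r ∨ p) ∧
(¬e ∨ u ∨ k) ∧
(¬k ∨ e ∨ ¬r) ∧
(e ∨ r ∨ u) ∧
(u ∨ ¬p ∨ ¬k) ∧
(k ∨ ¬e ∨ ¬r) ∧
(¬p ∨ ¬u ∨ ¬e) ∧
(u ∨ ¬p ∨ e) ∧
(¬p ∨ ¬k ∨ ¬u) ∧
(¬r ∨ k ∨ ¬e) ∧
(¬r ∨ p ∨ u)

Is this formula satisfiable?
Yes

Yes, the formula is satisfiable.

One satisfying assignment is: u=True, r=True, e=False, k=False, p=False

Verification: With this assignment, all 21 clauses evaluate to true.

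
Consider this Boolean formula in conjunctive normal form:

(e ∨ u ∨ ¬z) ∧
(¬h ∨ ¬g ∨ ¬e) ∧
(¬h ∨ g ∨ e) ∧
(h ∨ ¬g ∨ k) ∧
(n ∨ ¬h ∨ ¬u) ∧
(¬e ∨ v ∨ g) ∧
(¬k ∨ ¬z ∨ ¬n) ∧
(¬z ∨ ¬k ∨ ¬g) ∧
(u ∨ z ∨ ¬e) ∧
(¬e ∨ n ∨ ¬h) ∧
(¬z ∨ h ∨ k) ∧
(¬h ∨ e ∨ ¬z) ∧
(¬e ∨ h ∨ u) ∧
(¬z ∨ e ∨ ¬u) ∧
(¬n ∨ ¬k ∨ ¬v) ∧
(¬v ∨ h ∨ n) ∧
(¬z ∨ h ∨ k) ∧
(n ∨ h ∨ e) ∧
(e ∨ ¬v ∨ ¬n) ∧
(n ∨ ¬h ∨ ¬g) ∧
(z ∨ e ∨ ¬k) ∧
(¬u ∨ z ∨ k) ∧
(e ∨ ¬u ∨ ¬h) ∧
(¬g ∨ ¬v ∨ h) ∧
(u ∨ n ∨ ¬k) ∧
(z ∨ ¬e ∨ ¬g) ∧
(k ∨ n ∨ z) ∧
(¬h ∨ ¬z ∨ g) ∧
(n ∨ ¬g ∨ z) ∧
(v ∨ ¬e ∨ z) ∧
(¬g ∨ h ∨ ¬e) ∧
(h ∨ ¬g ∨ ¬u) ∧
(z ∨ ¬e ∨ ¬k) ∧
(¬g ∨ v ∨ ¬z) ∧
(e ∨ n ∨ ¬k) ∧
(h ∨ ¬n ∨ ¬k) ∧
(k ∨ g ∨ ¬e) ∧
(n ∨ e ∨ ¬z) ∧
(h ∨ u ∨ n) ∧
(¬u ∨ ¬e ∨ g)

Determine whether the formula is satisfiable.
Yes

Yes, the formula is satisfiable.

One satisfying assignment is: u=False, e=False, k=False, n=True, h=True, v=False, g=True, z=False

Verification: With this assignment, all 40 clauses evaluate to true.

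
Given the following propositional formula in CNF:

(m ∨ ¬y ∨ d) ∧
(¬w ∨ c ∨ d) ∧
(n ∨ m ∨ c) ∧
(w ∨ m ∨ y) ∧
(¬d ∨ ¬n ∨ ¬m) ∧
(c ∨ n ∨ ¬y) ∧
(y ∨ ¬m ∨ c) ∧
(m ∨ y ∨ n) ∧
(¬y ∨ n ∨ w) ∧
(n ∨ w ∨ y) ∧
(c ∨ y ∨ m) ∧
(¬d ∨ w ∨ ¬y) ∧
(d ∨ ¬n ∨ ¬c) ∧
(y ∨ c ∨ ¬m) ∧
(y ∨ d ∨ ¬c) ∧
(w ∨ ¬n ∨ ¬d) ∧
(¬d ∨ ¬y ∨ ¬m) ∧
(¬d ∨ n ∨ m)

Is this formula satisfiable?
Yes

Yes, the formula is satisfiable.

One satisfying assignment is: w=False, n=True, c=False, d=False, y=True, m=True

Verification: With this assignment, all 18 clauses evaluate to true.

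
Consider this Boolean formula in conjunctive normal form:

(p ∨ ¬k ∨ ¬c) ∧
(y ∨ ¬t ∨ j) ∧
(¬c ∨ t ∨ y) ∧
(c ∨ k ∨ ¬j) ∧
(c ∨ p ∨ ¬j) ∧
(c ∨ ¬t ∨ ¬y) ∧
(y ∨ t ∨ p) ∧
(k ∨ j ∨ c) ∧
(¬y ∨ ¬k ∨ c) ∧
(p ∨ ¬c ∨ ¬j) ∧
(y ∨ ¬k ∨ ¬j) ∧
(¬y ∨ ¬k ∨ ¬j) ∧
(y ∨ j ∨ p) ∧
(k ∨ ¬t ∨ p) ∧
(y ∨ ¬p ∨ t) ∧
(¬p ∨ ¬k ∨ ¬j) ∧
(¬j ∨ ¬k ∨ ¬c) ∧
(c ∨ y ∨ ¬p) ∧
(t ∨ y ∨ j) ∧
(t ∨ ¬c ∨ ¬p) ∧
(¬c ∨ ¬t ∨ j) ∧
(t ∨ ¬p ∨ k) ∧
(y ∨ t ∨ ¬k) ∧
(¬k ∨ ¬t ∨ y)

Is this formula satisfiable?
Yes

Yes, the formula is satisfiable.

One satisfying assignment is: p=True, k=False, j=True, c=True, y=False, t=True

Verification: With this assignment, all 24 clauses evaluate to true.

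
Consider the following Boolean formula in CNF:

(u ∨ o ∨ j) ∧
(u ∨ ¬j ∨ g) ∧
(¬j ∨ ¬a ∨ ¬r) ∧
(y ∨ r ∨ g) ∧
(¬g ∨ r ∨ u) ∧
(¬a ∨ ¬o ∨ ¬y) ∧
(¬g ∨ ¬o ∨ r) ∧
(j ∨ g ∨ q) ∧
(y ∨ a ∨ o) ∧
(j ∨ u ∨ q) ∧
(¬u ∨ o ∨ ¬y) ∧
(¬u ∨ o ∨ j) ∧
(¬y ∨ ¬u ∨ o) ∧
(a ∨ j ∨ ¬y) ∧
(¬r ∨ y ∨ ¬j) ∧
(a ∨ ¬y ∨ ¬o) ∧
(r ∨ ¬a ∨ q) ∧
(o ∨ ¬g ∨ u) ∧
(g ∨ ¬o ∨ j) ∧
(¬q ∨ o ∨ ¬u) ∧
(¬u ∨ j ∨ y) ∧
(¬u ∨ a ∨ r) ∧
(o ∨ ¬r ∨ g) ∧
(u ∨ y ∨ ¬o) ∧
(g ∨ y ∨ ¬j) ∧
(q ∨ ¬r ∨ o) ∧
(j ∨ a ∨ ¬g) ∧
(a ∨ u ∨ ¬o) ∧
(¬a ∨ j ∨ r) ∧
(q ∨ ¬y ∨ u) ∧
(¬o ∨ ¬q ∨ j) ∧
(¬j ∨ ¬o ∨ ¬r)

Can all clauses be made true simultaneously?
No

No, the formula is not satisfiable.

No assignment of truth values to the variables can make all 32 clauses true simultaneously.

The formula is UNSAT (unsatisfiable).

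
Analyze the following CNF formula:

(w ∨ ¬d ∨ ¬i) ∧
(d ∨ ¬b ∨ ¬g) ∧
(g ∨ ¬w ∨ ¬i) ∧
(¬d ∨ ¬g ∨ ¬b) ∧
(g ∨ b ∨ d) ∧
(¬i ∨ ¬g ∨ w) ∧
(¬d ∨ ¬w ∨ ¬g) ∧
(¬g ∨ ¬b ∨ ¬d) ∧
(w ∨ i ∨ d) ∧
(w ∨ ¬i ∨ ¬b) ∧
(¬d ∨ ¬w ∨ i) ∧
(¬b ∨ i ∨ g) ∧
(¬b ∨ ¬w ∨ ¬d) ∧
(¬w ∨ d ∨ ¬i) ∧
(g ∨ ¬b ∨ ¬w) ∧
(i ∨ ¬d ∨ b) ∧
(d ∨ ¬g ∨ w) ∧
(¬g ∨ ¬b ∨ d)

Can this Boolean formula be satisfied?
Yes

Yes, the formula is satisfiable.

One satisfying assignment is: b=False, i=False, g=True, d=False, w=True

Verification: With this assignment, all 18 clauses evaluate to true.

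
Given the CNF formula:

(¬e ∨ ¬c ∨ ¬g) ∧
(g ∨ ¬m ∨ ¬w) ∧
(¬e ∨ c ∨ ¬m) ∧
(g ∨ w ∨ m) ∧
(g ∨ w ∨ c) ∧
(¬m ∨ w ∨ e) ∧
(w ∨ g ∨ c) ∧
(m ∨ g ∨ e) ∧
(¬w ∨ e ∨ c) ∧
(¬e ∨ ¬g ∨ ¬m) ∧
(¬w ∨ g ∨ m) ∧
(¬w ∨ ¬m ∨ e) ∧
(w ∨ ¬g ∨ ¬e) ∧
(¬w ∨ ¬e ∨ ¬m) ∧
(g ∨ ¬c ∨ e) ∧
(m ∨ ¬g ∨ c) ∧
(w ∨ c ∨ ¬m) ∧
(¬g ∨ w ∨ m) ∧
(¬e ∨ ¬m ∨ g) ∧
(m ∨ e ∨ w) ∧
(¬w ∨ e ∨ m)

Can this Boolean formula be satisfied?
No

No, the formula is not satisfiable.

No assignment of truth values to the variables can make all 21 clauses true simultaneously.

The formula is UNSAT (unsatisfiable).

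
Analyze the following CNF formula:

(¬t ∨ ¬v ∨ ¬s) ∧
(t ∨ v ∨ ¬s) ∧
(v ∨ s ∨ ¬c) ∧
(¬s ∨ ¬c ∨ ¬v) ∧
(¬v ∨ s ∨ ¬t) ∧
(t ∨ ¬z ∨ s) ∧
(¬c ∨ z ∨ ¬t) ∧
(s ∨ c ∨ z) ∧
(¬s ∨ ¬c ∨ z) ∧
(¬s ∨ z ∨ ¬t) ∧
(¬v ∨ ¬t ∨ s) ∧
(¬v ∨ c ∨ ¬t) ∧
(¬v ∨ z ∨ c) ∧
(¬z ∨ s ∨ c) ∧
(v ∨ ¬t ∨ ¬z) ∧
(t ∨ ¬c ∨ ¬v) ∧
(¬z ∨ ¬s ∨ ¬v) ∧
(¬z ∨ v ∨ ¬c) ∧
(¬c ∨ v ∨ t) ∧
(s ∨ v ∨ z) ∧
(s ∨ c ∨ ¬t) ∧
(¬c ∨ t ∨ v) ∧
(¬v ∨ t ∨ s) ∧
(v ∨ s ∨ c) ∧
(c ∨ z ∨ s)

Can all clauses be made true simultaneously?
No

No, the formula is not satisfiable.

No assignment of truth values to the variables can make all 25 clauses true simultaneously.

The formula is UNSAT (unsatisfiable).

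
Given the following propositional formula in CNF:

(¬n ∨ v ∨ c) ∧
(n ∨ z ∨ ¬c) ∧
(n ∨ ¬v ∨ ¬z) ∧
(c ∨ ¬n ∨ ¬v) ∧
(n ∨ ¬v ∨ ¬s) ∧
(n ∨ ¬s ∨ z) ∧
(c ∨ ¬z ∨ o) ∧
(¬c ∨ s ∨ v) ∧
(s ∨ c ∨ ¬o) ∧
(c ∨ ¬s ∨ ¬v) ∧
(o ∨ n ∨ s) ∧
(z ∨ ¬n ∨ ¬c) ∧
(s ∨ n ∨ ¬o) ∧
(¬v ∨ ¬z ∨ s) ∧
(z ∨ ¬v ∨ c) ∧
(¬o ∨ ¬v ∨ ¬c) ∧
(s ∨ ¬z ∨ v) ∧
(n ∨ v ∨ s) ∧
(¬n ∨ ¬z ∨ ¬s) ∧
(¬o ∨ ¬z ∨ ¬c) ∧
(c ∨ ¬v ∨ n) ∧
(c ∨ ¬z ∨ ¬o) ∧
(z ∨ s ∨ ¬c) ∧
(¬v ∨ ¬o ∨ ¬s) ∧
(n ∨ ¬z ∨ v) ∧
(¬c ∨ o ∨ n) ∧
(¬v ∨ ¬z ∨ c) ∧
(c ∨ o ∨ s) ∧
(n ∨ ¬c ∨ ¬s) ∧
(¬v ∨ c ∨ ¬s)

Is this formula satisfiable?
No

No, the formula is not satisfiable.

No assignment of truth values to the variables can make all 30 clauses true simultaneously.

The formula is UNSAT (unsatisfiable).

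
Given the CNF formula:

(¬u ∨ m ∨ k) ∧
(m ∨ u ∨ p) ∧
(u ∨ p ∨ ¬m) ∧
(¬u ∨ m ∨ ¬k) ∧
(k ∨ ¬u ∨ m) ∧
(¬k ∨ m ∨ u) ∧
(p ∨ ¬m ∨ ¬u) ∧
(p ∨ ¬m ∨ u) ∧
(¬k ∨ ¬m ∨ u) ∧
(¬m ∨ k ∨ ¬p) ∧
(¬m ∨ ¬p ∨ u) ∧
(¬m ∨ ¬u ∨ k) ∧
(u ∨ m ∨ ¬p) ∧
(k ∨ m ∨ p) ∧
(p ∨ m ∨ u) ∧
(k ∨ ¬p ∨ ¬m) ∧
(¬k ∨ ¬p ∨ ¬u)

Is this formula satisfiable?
No

No, the formula is not satisfiable.

No assignment of truth values to the variables can make all 17 clauses true simultaneously.

The formula is UNSAT (unsatisfiable).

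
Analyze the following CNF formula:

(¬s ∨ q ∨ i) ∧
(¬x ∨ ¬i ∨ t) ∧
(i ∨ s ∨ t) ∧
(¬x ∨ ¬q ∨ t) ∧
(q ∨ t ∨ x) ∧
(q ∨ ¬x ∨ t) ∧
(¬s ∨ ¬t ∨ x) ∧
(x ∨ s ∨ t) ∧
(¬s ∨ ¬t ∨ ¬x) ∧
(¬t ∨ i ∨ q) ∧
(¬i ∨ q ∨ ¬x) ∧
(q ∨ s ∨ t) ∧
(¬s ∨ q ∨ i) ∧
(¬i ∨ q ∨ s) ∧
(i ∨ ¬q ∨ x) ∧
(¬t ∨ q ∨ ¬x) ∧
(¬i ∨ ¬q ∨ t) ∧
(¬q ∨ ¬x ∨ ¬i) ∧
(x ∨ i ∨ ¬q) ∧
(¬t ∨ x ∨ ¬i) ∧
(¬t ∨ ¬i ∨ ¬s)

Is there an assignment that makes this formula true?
Yes

Yes, the formula is satisfiable.

One satisfying assignment is: i=False, s=False, q=True, x=True, t=True

Verification: With this assignment, all 21 clauses evaluate to true.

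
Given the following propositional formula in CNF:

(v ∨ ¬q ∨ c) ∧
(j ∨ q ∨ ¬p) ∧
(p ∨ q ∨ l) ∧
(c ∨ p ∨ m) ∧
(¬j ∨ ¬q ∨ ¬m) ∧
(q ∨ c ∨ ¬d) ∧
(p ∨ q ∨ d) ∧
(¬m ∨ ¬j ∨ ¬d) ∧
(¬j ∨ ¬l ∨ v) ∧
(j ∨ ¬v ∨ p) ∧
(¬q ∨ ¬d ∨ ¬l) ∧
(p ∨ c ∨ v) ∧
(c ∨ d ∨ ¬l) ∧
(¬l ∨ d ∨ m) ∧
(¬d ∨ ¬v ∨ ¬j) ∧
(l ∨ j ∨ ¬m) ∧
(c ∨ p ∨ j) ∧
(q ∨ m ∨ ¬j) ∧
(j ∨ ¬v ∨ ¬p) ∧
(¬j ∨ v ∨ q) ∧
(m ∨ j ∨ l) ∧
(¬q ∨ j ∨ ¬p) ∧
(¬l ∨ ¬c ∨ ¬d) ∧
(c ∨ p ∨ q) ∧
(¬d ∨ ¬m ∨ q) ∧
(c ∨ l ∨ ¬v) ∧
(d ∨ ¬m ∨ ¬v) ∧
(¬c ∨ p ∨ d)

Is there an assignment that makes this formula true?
Yes

Yes, the formula is satisfiable.

One satisfying assignment is: l=False, d=False, q=True, j=True, c=True, m=False, v=False, p=True

Verification: With this assignment, all 28 clauses evaluate to true.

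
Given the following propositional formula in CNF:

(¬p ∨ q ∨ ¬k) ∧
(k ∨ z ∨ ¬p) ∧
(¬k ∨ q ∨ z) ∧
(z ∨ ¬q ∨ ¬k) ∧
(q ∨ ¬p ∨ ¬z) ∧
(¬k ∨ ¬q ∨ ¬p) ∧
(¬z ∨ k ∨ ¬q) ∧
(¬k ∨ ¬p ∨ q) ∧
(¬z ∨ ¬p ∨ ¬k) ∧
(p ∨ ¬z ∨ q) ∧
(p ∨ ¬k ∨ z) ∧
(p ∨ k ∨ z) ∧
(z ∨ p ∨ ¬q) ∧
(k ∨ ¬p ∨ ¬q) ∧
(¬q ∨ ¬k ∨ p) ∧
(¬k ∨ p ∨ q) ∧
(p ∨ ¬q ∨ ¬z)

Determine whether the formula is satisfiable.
No

No, the formula is not satisfiable.

No assignment of truth values to the variables can make all 17 clauses true simultaneously.

The formula is UNSAT (unsatisfiable).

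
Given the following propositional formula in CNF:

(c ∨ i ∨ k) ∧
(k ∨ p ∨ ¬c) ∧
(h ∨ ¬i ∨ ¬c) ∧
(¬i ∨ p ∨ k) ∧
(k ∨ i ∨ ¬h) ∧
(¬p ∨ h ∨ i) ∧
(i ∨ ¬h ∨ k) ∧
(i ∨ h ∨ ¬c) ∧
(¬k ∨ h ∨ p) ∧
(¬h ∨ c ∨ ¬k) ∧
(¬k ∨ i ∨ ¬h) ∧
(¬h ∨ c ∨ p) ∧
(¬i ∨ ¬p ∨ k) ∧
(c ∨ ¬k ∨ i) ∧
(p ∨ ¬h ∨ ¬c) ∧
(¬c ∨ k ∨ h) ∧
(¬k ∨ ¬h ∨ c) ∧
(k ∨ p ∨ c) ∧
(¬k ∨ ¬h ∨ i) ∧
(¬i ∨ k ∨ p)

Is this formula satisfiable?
Yes

Yes, the formula is satisfiable.

One satisfying assignment is: p=True, i=True, h=True, c=True, k=True

Verification: With this assignment, all 20 clauses evaluate to true.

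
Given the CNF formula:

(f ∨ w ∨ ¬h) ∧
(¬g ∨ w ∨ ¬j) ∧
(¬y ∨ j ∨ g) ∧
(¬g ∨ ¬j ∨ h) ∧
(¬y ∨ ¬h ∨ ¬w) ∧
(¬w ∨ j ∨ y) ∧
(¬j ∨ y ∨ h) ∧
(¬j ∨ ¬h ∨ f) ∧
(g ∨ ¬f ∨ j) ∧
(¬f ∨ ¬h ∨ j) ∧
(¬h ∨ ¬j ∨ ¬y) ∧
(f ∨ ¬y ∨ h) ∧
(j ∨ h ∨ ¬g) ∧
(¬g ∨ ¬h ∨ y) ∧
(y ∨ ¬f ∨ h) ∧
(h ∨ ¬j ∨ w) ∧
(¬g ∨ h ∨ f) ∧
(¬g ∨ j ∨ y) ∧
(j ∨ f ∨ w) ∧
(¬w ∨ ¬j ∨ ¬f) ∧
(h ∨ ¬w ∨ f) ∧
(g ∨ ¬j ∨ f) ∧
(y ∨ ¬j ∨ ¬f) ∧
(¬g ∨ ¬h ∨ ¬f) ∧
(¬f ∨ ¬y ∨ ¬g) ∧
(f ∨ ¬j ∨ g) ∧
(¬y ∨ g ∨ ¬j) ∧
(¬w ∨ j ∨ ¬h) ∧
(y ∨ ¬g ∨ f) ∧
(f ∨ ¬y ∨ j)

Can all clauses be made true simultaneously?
No

No, the formula is not satisfiable.

No assignment of truth values to the variables can make all 30 clauses true simultaneously.

The formula is UNSAT (unsatisfiable).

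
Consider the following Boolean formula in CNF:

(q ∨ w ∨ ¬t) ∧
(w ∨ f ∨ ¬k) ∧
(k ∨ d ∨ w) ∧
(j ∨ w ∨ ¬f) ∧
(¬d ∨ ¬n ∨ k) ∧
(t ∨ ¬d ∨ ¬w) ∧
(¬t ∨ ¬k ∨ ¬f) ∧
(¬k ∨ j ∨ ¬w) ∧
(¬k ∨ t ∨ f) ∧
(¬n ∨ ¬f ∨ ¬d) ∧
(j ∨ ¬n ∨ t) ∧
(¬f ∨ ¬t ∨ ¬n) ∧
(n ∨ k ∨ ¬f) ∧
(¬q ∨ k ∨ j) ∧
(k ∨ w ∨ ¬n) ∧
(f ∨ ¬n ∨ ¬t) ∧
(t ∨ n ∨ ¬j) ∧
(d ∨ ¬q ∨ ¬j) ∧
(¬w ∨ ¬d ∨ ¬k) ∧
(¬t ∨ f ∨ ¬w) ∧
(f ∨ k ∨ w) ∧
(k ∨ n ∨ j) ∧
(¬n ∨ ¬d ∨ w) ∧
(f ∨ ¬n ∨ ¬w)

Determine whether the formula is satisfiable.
Yes

Yes, the formula is satisfiable.

One satisfying assignment is: f=True, d=False, t=False, n=True, w=True, j=True, k=False, q=False

Verification: With this assignment, all 24 clauses evaluate to true.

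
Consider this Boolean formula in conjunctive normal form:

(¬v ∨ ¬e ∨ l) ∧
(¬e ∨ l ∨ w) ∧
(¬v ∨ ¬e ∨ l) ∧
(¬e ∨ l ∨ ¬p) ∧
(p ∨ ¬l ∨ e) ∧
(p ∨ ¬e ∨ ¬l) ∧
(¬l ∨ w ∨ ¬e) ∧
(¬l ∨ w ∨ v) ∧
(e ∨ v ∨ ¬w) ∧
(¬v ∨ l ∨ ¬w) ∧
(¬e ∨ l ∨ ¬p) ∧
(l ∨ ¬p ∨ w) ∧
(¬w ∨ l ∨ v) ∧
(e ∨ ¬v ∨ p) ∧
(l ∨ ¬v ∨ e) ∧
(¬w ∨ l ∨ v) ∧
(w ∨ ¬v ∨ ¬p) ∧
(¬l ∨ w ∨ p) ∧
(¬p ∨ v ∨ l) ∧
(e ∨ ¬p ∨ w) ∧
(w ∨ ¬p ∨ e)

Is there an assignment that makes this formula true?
Yes

Yes, the formula is satisfiable.

One satisfying assignment is: l=False, e=False, w=False, v=False, p=False

Verification: With this assignment, all 21 clauses evaluate to true.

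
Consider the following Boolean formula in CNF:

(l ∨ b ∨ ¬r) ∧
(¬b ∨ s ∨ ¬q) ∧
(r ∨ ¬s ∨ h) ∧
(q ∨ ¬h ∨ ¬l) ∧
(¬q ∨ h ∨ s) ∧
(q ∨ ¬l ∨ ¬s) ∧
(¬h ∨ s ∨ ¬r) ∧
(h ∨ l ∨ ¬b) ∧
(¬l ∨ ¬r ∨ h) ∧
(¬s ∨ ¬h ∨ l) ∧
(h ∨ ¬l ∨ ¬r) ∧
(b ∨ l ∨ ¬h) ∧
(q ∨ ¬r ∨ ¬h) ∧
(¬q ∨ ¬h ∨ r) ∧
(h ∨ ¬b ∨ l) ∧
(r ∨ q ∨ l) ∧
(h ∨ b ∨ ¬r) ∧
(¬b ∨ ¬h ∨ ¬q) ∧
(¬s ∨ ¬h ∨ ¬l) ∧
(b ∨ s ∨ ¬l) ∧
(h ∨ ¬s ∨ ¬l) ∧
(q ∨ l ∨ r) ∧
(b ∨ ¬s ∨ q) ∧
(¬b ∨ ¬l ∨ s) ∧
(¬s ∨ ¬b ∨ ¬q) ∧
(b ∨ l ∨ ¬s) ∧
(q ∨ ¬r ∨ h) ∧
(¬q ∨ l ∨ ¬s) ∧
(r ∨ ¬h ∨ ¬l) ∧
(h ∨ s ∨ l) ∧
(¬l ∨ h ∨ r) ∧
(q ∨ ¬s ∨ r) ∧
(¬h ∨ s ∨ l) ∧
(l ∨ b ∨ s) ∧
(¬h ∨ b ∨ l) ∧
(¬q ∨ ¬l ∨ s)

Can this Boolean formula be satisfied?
No

No, the formula is not satisfiable.

No assignment of truth values to the variables can make all 36 clauses true simultaneously.

The formula is UNSAT (unsatisfiable).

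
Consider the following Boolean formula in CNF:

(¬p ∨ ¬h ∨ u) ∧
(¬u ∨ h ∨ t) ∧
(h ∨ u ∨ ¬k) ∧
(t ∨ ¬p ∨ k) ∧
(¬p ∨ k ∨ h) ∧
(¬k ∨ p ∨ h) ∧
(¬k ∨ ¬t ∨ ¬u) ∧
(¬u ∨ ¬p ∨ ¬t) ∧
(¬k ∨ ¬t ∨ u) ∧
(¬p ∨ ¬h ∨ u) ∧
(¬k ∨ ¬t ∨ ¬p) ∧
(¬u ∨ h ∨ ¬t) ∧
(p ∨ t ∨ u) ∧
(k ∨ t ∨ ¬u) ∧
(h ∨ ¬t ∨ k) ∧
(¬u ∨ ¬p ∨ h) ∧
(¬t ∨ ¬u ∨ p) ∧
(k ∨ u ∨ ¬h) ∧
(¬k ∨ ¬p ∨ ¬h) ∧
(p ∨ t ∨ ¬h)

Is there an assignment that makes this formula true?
No

No, the formula is not satisfiable.

No assignment of truth values to the variables can make all 20 clauses true simultaneously.

The formula is UNSAT (unsatisfiable).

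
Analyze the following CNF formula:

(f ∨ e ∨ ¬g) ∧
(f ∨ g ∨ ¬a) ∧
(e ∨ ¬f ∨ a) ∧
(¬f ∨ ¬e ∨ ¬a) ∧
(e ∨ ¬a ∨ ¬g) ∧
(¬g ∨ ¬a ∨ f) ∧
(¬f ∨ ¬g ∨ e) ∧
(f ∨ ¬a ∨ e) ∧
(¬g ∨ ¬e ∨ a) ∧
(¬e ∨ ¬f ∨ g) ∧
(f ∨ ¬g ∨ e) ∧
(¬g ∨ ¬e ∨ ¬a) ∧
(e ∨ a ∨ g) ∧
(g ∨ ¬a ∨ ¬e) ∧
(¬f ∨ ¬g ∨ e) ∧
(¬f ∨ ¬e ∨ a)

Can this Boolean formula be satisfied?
Yes

Yes, the formula is satisfiable.

One satisfying assignment is: g=False, a=False, e=True, f=False

Verification: With this assignment, all 16 clauses evaluate to true.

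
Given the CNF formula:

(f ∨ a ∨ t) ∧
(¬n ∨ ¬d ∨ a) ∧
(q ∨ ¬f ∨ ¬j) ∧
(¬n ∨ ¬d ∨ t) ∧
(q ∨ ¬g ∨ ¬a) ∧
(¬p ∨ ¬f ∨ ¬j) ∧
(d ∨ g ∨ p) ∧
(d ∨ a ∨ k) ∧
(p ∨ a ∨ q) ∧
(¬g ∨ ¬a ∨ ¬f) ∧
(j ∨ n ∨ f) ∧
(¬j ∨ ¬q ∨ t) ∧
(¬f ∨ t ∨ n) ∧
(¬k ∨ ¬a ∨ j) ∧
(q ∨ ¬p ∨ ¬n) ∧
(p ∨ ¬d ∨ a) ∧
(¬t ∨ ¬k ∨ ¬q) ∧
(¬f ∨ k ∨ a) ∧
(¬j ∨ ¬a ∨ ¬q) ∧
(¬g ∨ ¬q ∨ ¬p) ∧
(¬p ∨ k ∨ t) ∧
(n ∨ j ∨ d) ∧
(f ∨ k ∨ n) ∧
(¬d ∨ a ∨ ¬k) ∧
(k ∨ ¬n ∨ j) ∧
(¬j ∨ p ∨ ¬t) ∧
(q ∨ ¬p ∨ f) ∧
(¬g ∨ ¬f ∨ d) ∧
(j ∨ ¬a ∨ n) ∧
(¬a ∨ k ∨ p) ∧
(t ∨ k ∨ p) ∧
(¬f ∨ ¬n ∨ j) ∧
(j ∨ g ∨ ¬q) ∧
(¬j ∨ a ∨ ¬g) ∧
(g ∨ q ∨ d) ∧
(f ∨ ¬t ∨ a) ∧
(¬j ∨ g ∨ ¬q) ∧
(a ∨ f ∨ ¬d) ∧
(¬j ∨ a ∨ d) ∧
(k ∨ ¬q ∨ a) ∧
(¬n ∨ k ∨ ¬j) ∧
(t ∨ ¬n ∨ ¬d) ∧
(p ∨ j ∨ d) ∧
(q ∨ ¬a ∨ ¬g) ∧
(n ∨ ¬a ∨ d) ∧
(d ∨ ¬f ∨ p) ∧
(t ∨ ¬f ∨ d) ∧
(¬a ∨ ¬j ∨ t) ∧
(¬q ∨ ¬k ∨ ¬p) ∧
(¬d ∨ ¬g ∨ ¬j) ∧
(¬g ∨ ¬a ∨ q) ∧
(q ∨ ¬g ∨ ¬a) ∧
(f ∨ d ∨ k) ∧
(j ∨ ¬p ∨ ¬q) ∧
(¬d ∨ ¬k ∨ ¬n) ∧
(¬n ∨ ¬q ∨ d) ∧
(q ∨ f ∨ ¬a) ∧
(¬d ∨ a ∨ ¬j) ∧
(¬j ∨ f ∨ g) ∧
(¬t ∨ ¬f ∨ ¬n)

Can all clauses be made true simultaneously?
No

No, the formula is not satisfiable.

No assignment of truth values to the variables can make all 60 clauses true simultaneously.

The formula is UNSAT (unsatisfiable).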